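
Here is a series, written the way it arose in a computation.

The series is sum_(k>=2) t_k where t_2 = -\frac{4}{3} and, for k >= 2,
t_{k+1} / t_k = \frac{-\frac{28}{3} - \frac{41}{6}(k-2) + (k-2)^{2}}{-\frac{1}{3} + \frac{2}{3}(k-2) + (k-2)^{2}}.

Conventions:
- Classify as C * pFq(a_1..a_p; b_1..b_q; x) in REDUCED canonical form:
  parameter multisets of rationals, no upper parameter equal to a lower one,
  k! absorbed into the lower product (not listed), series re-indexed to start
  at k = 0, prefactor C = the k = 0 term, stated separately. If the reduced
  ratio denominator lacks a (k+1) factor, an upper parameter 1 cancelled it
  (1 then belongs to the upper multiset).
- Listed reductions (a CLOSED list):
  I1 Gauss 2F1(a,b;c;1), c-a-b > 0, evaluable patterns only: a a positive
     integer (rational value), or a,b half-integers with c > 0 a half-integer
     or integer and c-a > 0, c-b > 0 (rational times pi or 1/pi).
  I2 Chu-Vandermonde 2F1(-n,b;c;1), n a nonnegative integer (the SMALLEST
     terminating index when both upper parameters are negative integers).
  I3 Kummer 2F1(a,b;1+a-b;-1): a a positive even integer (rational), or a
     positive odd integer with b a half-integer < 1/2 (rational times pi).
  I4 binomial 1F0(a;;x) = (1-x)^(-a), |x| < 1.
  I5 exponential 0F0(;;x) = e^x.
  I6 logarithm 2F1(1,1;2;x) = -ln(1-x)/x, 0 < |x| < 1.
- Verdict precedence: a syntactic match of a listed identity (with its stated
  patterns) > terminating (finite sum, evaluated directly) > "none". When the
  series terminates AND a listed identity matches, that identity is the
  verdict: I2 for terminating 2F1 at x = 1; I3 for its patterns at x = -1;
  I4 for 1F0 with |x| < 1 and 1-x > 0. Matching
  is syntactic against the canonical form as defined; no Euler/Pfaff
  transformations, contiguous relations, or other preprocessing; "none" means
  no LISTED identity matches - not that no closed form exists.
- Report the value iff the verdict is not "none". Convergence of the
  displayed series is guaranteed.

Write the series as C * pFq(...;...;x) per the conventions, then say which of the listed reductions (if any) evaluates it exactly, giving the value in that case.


This is -\frac{4}{3} * 2F1(-8, \frac{7}{6}; -\frac{1}{3}; 1) in reduced canonical form. Verdict at x = 1: Vandermonde's identity (I2) matches (terminating 2F1 at x = 1 with n = 8, b = 7/6, c = -\frac{1}{3}). Value: \frac{177147}{696320}.

Key step: t_0 being -\frac{4}{3}, the expanded ratio factors over Q; prefactor -4/3, roots give parameters.
Ratio: r(k) = 1 * (k-8) (k+\frac{7}{6}) / [(k-\frac{1}{3}) (k+1)] ; factor over Q: parameters, x = 1, and C = -\frac{4}{3}.


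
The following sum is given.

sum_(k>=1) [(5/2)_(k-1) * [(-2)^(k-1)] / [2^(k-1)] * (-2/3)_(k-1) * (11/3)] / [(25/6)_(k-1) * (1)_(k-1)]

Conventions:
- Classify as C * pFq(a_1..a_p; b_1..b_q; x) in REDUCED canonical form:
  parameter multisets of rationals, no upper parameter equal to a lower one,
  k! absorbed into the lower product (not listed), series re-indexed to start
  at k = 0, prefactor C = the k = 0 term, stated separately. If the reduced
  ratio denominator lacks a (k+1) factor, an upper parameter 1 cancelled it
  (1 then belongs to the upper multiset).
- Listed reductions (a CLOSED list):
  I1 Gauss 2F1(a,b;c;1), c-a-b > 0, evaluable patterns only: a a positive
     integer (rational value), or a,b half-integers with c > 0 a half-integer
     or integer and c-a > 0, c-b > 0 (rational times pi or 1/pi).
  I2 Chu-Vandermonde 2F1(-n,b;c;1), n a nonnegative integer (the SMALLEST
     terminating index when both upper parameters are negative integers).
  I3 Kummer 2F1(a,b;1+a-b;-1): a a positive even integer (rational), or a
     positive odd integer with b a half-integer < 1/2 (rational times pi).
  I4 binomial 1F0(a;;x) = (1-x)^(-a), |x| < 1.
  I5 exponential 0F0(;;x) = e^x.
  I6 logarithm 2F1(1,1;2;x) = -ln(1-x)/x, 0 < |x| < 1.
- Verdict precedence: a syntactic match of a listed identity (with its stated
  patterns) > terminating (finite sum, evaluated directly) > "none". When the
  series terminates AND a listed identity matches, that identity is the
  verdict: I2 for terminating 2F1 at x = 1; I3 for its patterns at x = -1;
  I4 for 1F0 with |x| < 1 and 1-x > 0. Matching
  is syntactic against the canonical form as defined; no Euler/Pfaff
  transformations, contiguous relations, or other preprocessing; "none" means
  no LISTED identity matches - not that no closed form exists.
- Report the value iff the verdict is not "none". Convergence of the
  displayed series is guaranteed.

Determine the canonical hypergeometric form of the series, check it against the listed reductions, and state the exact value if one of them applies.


The series (x = -1) is 2F1: upper {-2/3, 5/2}, lower {25/6}, prefactor 11/3. Verdict: none. Every listed pattern misses the 2F1 form at -1, upper {-2/3, 5/2}.

Key observation: t_0 = 11/3 here, and the two k-th powers (C = 11/3) combine into one argument.
Ratio: r(k) = (-1) * (k-2/3) (k+5/2) / [(k+25/6) (k+1)] ; factor over Q: parameters, x = (-1), and C = 11/3.


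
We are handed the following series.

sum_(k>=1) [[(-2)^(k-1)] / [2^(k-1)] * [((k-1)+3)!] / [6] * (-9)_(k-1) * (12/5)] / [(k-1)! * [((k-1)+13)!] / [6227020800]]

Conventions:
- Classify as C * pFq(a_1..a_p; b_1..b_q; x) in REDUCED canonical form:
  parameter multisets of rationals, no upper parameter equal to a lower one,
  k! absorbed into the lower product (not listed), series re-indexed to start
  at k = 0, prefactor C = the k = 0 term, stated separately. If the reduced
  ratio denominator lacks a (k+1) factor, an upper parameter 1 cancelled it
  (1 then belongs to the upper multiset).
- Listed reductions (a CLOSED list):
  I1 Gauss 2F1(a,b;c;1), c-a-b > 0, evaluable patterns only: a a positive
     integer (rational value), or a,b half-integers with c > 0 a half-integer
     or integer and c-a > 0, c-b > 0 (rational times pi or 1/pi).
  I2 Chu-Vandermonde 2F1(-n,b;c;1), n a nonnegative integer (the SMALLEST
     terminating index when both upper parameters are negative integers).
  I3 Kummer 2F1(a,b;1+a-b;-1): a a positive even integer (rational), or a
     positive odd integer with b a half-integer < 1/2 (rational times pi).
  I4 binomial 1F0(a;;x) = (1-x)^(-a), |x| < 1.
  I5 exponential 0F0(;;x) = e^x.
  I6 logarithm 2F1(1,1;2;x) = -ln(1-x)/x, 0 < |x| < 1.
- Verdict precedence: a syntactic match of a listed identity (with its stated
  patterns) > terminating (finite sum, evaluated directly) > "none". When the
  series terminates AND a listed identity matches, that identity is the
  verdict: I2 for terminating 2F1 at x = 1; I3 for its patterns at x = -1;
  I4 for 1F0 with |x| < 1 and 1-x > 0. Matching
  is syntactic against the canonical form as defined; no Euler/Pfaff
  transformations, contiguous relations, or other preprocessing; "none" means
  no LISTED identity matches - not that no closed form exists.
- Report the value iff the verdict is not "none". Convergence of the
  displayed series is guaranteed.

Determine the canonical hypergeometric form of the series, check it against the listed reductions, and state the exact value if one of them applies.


With C = 12/5: the canonical form is 2F1(-9, 4; 14; -1). Verdict: this is Kummer's theorem (I3) (x = -1; c = 14 equals 1+a-b for upper {-9, 4}: listed pattern). Hence: 156/5.

The tell: x = (-1) and the denominator's factorial ratio (prefactor 12/5) is a lower Pochhammer.
Step ratio: r(k) = (-1) * (k-9) (k+4) / [(k+14) (k+1)] - poly over poly, x = (-1) from leading terms; C = 12/5 at k = 0.


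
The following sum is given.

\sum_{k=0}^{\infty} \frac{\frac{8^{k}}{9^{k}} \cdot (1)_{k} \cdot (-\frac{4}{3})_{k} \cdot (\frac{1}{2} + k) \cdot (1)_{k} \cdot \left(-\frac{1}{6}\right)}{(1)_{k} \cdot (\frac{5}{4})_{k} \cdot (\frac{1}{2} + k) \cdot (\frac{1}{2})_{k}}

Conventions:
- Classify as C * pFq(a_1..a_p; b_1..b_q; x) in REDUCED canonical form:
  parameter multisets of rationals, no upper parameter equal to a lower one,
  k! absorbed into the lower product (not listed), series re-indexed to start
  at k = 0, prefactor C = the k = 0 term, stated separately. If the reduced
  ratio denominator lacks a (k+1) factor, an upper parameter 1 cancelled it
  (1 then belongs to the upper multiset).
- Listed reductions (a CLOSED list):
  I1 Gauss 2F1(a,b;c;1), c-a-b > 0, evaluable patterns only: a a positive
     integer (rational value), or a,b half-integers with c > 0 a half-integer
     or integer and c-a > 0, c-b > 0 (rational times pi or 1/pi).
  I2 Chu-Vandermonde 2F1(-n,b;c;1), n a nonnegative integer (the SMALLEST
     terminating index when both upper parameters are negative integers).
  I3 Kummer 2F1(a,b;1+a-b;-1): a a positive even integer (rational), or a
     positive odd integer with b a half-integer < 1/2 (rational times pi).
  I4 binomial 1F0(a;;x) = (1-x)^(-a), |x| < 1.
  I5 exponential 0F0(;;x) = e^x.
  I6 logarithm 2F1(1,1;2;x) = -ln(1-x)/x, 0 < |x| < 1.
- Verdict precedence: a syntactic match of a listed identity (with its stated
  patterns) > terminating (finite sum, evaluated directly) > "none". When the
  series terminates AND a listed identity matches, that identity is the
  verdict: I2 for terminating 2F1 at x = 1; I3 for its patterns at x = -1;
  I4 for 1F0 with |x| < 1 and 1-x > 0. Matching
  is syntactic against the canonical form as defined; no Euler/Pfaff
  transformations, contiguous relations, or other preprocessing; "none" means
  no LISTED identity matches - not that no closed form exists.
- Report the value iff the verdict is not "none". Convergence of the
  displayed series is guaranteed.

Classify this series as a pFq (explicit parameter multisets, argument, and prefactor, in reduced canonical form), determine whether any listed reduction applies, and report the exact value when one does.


Canonical form: C = -\frac{1}{6} times 3F2 with upper {-\frac{4}{3}, 1, 1}, lower {\frac{1}{2}, \frac{5}{4}}, x = \frac{8}{9}. Verdict: none. Every listed pattern misses the 3F2 form at \frac{8}{9}, upper {-\frac{4}{3}, 1, 1}.

Structural cue: t_0 = -\frac{1}{6} here, and the two geometric factors (C = -1/6) combine into one argument.
Term ratio: r(k) = \frac{8}{9} * (k-\frac{4}{3}) (k+1) (k+1) / [(k+\frac{1}{2}) (k+\frac{5}{4}) (k+1)] - rational in k. x = \frac{8}{9}; t_0 = -\frac{1}{6}; negate the roots.


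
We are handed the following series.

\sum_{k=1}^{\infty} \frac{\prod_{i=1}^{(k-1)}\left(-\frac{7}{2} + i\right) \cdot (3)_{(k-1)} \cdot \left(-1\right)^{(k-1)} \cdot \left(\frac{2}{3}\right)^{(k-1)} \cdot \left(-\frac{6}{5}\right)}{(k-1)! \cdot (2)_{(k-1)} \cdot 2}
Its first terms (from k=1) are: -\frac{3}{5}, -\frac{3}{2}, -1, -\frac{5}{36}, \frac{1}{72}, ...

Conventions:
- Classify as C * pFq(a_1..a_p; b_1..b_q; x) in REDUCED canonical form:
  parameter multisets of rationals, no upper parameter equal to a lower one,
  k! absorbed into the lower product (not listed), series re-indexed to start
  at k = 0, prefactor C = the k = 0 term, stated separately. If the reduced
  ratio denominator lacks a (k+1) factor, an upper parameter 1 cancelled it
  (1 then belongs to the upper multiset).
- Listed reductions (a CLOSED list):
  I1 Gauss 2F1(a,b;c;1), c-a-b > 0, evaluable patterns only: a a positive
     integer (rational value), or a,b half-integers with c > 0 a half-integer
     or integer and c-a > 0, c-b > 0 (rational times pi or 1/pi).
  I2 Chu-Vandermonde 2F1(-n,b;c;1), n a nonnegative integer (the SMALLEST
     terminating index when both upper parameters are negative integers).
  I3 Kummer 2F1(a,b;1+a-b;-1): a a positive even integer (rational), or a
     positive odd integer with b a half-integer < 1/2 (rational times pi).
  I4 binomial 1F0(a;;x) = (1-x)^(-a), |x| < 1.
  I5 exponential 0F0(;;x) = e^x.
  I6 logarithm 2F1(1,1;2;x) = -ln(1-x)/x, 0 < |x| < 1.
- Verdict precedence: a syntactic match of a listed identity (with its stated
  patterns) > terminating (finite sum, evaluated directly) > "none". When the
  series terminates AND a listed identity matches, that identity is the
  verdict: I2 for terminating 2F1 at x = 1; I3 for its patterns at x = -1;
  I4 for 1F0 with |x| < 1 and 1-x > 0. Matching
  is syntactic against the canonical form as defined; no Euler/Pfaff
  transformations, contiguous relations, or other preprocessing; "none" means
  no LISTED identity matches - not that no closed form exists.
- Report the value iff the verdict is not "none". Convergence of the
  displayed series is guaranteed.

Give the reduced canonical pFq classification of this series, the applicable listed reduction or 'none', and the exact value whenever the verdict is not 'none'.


With C = -\frac{3}{5}: the canonical form is 2F1(-\frac{5}{2}, 3; 2; -\frac{2}{3}). Verdict: none. No listed pattern accepts 2F1(-\frac{5}{2}, 3; 2; -\frac{2}{3}).

Key step: t_0 = -\frac{3}{5} here, and the running product (prefactor -3/5) telescopes to a rising factorial.
Term ratio: r(k) = -\frac{2}{3} * (k-\frac{5}{2}) (k+3) / [(k+2) (k+1)] - rational in k. x = -\frac{2}{3}; t_0 = -\frac{3}{5}; negate the roots.


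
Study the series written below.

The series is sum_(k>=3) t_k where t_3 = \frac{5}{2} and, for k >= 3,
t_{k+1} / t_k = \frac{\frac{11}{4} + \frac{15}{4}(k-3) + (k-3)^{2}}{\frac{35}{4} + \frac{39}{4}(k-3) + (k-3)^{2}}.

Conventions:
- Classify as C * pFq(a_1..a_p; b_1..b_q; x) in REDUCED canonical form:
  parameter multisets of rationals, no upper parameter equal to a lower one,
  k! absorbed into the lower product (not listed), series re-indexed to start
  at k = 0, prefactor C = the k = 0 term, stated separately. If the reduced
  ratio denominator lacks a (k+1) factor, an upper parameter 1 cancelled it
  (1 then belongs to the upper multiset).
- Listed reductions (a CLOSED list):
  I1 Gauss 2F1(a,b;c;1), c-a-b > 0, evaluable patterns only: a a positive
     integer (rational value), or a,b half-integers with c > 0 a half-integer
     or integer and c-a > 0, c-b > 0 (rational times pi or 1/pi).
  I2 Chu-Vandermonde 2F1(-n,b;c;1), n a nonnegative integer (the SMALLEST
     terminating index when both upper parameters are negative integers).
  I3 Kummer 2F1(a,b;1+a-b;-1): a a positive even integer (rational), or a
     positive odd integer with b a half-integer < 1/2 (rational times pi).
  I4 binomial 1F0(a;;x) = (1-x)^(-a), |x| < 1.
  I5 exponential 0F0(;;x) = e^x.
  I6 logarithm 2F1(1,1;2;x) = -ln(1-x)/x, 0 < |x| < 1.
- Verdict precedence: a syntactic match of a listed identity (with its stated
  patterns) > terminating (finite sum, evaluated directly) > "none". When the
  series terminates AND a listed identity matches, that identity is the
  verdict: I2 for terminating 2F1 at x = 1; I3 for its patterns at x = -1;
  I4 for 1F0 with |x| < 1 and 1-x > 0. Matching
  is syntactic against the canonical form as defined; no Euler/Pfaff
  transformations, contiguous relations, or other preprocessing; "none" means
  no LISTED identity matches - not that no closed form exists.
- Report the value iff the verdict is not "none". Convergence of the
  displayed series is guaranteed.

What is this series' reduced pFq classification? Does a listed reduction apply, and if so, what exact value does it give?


At argument 1: a 2F1 with upper {1, \frac{11}{4}}, lower {\frac{35}{4}}, scaled by C = \frac{5}{2}. Verdict: this is the Gauss summation I1 (x = 1: the Gamma ratio telescopes since c-a-b = 5 > 0 and a = 1 in Z>0). Hence: \frac{31}{8}.

Key observation: t_0 being \frac{5}{2}, the expanded ratio factors over Q; C = 5/2, x = 1, roots give parameters.
Step ratio: r(k) = 1 * (k+1) (k+\frac{11}{4}) / [(k+\frac{35}{4}) (k+1)] - rational in k, leading ratio 1; with t_0 = \frac{5}{2}, classification follows.


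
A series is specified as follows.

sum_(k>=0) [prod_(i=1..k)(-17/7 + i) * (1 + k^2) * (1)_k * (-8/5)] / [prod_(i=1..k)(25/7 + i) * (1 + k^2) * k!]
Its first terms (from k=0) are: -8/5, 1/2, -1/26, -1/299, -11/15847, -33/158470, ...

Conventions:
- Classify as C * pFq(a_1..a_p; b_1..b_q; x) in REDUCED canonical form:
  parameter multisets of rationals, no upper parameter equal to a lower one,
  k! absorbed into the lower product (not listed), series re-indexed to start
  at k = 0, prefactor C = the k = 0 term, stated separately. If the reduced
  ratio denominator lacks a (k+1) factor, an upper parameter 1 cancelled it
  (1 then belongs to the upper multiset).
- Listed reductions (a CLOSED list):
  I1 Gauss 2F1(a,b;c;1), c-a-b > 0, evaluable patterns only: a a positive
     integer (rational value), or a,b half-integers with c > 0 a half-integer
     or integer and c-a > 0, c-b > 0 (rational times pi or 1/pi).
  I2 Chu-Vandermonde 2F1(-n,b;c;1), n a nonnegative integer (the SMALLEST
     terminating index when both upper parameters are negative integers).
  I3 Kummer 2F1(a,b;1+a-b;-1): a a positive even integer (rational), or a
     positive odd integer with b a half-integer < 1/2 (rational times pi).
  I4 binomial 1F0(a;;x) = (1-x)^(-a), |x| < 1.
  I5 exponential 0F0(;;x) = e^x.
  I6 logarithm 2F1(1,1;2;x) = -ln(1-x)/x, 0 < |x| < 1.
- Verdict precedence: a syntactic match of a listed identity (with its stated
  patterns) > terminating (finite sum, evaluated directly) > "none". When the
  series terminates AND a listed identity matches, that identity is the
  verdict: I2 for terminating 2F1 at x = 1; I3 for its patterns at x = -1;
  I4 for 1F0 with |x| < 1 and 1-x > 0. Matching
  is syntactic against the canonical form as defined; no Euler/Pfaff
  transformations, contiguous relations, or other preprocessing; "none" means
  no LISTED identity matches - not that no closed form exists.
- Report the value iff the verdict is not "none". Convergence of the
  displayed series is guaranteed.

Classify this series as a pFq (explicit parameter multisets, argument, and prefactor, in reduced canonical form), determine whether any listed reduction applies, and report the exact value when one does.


The series (x = 1) is 2F1: upper {-10/7, 1}, lower {32/7}, prefactor -8/5. Verdict: the Gauss summation I1 matches (x = 1: the Gamma ratio telescopes since c-a-b = 5 > 0 and a = 1 in Z>0). Hence: -8/7.

Key observation: from the first term -8/5: the lower running product (C = -8/5) is a rising factorial.
Term ratio: r(k) = 1 * (k-10/7) (k+1) / [(k+32/7) (k+1)] - poly over poly, x = 1 from leading terms; C = -8/5 at k = 0.


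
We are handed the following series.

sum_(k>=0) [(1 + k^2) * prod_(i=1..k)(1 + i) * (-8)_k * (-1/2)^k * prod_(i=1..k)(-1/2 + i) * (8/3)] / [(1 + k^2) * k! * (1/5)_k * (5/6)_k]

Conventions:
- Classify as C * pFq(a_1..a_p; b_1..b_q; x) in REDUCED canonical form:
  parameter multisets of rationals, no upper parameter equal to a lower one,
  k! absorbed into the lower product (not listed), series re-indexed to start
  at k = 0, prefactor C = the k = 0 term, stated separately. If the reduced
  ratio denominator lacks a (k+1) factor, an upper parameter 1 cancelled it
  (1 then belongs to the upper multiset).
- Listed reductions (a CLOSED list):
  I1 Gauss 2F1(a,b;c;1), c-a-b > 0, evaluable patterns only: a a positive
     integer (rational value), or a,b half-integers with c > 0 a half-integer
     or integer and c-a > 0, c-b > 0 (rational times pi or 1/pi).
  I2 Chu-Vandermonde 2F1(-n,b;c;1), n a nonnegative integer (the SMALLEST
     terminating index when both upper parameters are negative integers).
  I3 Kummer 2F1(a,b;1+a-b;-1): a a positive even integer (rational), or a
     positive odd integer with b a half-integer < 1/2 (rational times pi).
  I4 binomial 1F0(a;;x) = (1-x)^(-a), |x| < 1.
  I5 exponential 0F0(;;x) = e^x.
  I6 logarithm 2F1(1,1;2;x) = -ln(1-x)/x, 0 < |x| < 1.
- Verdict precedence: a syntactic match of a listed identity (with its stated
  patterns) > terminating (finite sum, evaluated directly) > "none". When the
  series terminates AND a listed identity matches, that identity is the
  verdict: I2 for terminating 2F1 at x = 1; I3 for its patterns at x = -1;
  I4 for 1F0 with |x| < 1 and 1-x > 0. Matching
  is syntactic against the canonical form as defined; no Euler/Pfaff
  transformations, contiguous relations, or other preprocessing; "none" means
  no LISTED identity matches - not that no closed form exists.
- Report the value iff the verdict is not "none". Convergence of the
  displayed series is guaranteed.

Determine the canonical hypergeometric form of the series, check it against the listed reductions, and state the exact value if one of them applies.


Reduced: x = -1/2, 3F2, upper = {-8, 1/2, 2}, lower = {1/5, 5/6}, C = 8/3. Verdict: terminating - no listed pattern fits, but -8 in the upper list cuts the series at k = 8; direct evaluation. Value: 251844602888643235/204572906311488.

Key step: t_0 being 8/3, the running product (prefactor 8/3) telescopes to a rising factorial.
Term ratio: r(k) = (-1/2) * (k-8) (k+1/2) (k+2) / [(k+1/5) (k+5/6) (k+1)] - rational in k, leading ratio (-1/2); with t_0 = 8/3, classification follows.


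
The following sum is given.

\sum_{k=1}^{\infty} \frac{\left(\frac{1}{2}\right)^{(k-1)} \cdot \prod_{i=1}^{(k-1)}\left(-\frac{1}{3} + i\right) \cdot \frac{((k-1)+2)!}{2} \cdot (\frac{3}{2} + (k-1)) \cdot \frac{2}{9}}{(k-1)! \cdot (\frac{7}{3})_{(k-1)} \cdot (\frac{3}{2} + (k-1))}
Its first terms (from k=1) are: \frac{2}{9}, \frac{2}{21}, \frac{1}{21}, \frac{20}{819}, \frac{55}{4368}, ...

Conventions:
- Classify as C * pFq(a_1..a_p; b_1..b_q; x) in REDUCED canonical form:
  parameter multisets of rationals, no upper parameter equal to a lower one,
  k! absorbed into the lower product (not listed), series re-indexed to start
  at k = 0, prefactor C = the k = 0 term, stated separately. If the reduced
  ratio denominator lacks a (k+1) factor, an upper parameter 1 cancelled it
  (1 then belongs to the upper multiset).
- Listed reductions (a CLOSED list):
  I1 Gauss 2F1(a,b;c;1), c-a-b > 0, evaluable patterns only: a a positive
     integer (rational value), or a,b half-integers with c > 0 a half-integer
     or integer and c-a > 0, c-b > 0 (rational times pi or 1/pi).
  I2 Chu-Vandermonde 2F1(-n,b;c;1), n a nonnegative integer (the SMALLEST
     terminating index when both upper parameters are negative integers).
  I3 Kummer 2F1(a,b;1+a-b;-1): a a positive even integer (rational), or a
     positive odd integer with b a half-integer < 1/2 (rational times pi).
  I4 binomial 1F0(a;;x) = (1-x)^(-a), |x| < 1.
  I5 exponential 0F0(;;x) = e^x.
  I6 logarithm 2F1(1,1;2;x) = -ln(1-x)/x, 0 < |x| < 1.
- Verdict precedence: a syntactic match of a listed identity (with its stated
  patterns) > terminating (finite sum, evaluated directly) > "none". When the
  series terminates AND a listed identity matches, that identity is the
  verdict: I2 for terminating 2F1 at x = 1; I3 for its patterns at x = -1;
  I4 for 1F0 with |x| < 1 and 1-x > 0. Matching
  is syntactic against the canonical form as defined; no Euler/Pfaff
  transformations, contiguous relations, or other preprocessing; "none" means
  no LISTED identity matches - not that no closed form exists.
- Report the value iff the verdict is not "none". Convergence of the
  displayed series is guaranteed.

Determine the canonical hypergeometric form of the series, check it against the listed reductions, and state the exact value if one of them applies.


x = \frac{1}{2} here; the reduced form reads 2F1, upper {\frac{2}{3}, 3}, lower {\frac{7}{3}}, C = \frac{2}{9}. Verdict: none. No listed pattern accepts 2F1(\frac{2}{3}, 3; \frac{7}{3}; \frac{1}{2}).

Key step: t_0 being \frac{2}{9}, the factorial ratio (C = 2/9, x = 1/2) (k+a-1)!/(a-1)! is a rising factorial (a)_k.
Ratio: r(k) = \frac{1}{2} * (k+\frac{2}{3}) (k+3) / [(k+\frac{7}{3}) (k+1)] - rational in k. x = \frac{1}{2}; t_0 = \frac{2}{9}; negate the roots.


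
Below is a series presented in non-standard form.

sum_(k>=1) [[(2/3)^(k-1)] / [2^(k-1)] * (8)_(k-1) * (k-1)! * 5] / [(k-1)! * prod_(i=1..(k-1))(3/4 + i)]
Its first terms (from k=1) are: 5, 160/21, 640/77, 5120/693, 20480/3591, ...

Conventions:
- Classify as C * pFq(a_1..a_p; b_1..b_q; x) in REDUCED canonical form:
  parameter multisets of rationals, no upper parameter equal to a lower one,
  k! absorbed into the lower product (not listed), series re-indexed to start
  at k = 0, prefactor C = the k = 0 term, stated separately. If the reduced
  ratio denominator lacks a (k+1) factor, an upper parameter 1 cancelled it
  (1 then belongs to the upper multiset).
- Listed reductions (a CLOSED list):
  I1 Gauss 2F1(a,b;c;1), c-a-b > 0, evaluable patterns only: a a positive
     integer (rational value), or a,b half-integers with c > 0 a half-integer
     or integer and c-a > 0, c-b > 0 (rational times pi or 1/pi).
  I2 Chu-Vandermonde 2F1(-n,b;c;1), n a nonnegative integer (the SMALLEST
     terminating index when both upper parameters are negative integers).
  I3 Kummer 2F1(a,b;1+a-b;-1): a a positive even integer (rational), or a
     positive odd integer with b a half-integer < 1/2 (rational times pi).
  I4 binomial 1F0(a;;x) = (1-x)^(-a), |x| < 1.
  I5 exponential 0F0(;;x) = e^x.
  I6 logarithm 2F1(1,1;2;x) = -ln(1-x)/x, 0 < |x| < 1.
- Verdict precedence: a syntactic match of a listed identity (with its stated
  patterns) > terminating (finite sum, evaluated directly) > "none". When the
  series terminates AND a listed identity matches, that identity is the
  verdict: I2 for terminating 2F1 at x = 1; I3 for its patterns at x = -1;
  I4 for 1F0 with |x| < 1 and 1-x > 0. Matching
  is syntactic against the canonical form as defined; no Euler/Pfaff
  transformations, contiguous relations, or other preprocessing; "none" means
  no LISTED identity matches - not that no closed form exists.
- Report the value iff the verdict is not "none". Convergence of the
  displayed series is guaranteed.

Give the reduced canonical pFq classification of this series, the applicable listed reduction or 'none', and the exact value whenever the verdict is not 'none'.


Classification (C = 5): 2F1 with upper {1, 8}, lower {7/4}, argument x = 1/3. Verdict: none - this 2F1 at x = 1/3 matches no listed pattern, and upper {1, 8} holds no stopper.

Key step: with t_0 = 5, the factorial ratio (C = 5, x = 1/3) (k+a-1)!/(a-1)! is a rising factorial (a)_k.
Ratio: r(k) = (1/3) * (k+1) (k+8) / [(k+7/4) (k+1)] - rational in k. x = (1/3); t_0 = 5; negate the roots.


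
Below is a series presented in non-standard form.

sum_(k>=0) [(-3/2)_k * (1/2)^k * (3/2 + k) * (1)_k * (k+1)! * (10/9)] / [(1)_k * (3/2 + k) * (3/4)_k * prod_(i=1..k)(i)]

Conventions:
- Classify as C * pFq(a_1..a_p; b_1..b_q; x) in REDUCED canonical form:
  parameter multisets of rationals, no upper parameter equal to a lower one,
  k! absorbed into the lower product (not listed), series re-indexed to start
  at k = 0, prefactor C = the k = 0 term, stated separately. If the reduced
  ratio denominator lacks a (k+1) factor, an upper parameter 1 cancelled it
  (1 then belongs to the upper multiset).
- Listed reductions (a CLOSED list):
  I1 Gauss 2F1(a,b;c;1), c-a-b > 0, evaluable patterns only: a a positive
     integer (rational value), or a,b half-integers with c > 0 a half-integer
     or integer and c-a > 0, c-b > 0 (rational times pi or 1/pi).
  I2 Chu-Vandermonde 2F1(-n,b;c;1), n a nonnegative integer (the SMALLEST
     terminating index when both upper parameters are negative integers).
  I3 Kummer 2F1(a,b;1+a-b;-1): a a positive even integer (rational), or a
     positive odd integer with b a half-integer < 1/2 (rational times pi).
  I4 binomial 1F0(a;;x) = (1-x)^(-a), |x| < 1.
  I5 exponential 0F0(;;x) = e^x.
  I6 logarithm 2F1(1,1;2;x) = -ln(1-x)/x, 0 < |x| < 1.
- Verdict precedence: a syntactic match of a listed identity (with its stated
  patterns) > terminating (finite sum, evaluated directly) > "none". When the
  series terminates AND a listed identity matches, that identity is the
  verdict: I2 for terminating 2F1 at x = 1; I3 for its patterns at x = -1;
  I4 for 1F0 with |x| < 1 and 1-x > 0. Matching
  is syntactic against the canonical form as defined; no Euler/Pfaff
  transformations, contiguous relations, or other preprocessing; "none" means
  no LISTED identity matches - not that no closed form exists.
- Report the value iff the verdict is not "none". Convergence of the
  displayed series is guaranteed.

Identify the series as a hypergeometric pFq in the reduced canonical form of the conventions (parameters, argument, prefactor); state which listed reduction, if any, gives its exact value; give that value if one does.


Classification (C = 10/9): 2F1 with upper {-3/2, 2}, lower {3/4}, argument x = 1/2. Verdict: none. A 2F1 with upper {-3/2, 2} fits none of I1-I6 at x = 1/2; the sum runs forever.

Key step: t_0 = 10/9 here, and the product of the first k integers (C = 10/9, x = 1/2) is k!.
Step ratio: r(k) = (1/2) * (k-3/2) (k+2) / [(k+3/4) (k+1)] ; factor over Q: parameters, x = (1/2), and C = 10/9.


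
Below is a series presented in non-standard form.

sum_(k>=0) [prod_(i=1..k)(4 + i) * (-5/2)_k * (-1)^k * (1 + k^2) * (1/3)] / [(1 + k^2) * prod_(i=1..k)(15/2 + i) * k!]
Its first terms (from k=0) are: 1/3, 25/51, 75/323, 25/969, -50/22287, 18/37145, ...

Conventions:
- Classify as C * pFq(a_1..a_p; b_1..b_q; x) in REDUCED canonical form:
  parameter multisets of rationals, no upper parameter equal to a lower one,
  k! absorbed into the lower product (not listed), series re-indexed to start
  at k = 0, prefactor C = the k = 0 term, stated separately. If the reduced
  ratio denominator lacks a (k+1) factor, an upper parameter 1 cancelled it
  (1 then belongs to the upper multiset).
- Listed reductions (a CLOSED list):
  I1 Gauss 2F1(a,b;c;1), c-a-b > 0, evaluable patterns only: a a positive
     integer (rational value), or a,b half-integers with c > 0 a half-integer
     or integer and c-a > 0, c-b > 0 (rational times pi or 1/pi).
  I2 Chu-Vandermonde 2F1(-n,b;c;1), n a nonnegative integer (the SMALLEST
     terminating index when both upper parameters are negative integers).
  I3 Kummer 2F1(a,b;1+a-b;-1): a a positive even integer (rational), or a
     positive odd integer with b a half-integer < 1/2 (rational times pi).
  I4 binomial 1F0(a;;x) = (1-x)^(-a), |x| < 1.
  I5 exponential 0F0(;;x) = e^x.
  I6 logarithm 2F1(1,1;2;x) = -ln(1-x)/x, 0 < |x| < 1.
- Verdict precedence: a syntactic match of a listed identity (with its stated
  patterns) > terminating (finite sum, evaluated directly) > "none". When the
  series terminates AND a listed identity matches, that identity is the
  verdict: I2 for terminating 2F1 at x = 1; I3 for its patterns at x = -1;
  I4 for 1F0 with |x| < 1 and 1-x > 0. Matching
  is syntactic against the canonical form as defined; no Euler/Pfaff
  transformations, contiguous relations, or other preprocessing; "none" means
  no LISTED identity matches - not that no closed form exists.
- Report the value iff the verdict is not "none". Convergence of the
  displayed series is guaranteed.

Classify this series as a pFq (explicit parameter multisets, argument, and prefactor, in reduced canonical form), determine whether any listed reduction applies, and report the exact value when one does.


Reduced: x = -1, 2F1, upper = {-5/2, 5}, lower = {17/2}, C = 1/3. Verdict: Kummer (I3) fires (x = -1; c = 17/2 equals 1+a-b for upper {-5/2, 5}: listed pattern). Its exact value is (45045/131072) * pi.

Key step: t_0 = 1/3 here, and the running product (prefactor 1/3) telescopes to a rising factorial.
Ratio: r(k) = (-1) * (k-5/2) (k+5) / [(k+17/2) (k+1)] ; factor over Q: parameters, x = (-1), and C = 1/3.


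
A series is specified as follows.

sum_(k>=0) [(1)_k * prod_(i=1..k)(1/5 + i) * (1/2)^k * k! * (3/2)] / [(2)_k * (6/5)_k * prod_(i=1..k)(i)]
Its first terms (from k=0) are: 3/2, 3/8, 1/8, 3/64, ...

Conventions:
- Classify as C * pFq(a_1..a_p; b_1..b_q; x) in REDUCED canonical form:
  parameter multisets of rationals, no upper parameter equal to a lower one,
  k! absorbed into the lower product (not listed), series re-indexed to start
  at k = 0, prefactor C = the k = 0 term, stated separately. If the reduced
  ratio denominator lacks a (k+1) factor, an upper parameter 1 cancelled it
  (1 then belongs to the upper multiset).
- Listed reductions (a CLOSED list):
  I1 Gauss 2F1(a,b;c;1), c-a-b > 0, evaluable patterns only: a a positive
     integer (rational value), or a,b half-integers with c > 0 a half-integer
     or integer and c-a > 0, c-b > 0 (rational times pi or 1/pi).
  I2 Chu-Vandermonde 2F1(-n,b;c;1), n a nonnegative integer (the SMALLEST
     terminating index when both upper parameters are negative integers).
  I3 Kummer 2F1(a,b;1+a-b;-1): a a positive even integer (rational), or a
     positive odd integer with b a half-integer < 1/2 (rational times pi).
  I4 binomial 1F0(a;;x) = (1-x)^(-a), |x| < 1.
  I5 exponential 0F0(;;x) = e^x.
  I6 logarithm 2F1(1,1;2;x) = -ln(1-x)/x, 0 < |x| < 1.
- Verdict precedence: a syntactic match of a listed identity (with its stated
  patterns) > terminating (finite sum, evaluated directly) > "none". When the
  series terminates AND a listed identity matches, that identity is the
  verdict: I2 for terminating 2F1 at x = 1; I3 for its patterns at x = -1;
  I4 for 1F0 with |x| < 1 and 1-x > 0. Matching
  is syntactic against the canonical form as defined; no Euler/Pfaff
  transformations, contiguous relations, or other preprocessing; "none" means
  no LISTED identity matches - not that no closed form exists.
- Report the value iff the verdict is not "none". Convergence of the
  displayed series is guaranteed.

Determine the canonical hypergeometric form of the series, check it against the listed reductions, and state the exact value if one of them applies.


Key observation: x = (1/2) and the parameter 6/5 appears in both the upper and lower lists and cancels.
Adjacent-term ratio: r(k) = (1/2) * (k+1) (k+1) / [(k+2) (k+1)] - rational in k. x = (1/2); t_0 = 3/2; negate the roots.

With C = 3/2: the canonical form is 2F1(1, 1; 2; 1/2). Verdict (x = 1/2): logarithm (I6) applies (the logarithm: parameters (1,1;2), x = 1/2). Its exact value is (-3) * ln(1/2).


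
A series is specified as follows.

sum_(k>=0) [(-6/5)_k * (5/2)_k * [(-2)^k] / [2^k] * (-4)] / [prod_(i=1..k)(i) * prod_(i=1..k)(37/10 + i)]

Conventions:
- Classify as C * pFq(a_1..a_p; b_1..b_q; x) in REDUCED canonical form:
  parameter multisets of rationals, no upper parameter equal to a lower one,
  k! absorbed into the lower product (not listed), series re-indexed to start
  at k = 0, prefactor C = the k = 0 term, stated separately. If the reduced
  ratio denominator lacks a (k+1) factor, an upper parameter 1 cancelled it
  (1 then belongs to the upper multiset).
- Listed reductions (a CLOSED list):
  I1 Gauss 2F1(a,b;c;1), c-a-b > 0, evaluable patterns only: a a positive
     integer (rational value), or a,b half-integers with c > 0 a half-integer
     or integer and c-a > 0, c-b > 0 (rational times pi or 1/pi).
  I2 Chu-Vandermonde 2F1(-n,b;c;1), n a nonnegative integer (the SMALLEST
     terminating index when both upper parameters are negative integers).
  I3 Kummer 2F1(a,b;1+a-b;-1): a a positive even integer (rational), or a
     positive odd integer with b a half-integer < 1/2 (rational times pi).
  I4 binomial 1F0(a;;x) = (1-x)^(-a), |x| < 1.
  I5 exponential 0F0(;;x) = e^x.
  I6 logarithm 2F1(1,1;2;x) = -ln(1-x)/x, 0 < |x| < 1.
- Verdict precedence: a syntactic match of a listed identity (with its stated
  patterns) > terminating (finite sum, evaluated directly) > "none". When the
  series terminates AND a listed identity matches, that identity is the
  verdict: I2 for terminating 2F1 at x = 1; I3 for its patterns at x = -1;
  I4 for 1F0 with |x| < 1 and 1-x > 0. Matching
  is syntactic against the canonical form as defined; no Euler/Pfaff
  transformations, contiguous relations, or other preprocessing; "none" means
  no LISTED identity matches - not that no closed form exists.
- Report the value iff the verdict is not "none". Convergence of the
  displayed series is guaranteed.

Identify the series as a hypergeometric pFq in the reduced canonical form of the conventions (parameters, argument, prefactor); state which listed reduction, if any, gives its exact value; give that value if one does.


With C = -4: the canonical form is 2F1(-6/5, 5/2; 47/10; -1). Verdict: none - at argument -1 the multisets {-6/5, 5/2} ; {47/10} match no listed identity.

Key step: with t_0 = -4, the two k-th powers (C = -4) combine into one argument.
Term ratio: r(k) = (-1) * (k-6/5) (k+5/2) / [(k+47/10) (k+1)] - poly over poly, x = (-1) from leading terms; C = -4 at k = 0.


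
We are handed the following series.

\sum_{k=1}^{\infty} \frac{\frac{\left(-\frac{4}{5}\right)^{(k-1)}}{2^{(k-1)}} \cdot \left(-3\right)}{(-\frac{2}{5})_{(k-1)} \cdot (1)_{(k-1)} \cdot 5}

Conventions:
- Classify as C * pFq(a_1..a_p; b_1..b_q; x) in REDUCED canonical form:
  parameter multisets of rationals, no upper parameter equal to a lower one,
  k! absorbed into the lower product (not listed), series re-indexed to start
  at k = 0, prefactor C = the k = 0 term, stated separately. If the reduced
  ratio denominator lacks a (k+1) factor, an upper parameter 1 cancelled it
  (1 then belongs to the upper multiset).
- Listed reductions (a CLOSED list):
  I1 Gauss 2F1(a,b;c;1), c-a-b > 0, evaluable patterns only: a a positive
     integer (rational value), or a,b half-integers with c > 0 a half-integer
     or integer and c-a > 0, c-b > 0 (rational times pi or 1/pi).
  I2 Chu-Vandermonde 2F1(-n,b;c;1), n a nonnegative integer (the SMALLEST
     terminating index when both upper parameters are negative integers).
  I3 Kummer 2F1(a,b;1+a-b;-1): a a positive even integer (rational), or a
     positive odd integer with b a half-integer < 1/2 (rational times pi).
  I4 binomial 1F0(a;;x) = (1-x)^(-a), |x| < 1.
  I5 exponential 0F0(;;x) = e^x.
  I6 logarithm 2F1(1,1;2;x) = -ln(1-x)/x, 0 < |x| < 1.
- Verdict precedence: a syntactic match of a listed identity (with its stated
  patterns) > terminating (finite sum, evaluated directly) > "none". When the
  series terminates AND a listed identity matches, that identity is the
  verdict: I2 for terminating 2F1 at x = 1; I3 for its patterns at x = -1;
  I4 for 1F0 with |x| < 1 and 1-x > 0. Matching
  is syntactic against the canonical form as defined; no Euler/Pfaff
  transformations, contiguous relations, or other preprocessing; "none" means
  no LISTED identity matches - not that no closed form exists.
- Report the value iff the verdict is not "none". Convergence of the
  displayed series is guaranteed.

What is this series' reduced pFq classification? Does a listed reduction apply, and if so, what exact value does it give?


With C = -\frac{3}{5}: the canonical form is 0F1(-; -\frac{2}{5}; -\frac{2}{5}). Verdict: none here - no I1-I6 shape fits x = -\frac{2}{5} with lower {-\frac{2}{5}}.

Key observation: t_0 = -\frac{3}{5} here, and the constant factors (C = -3/5) combine into one prefactor.
Step ratio: r(k) = -\frac{2}{5} * 1 / [(k-\frac{2}{5}) (k+1)] - poly over poly, x = -\frac{2}{5} from leading terms; C = -\frac{3}{5} at k = 0.


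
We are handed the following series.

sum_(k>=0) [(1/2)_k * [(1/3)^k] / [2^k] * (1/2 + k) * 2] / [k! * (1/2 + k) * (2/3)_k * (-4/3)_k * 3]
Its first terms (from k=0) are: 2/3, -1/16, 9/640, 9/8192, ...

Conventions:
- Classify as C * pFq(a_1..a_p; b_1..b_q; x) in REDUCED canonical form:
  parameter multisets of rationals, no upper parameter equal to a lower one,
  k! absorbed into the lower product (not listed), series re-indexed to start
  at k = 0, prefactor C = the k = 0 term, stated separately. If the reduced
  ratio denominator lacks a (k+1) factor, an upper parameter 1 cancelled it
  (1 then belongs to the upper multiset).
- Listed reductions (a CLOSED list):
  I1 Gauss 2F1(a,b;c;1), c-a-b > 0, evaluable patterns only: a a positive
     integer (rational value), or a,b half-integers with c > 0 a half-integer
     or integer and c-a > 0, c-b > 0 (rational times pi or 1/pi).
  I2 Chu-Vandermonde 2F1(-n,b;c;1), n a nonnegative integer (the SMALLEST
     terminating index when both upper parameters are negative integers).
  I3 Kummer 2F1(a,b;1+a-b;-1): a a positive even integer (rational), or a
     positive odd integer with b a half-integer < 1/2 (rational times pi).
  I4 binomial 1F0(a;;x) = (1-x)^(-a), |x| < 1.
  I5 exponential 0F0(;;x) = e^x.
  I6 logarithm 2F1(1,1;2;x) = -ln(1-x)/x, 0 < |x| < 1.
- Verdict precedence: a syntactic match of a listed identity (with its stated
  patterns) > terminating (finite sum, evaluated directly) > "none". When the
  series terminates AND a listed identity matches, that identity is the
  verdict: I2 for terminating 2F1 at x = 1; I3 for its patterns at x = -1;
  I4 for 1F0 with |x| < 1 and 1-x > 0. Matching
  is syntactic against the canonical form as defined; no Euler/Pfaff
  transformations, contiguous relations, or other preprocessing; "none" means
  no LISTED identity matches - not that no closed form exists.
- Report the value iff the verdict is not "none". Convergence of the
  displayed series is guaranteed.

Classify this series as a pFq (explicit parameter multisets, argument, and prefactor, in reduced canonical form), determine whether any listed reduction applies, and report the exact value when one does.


Canonical form: C = 2/3 times 1F2 with upper {1/2}, lower {-4/3, 2/3}, x = 1/6. Verdict: none - this 1F2 at x = 1/6 matches no listed pattern, and upper {1/2} holds no stopper.

Structural cue: x = (1/6) and k + 1/2 divides numerator and denominator alike; C = 2/3, x = 1/6 after cancelling.
Consecutive-term ratio: r(k) = (1/6) * (k+1/2) / [(k-4/3) (k+2/3) (k+1)] - poly over poly, x = (1/6) from leading terms; C = 2/3 at k = 0.
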